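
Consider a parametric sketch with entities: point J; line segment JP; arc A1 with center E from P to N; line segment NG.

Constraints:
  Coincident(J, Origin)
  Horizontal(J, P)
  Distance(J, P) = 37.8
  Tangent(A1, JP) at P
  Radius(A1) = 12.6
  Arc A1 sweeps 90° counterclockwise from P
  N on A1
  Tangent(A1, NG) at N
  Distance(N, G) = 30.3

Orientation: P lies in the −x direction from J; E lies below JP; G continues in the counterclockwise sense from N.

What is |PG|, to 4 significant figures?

44.71

J is at the origin; JP is horizontal with |JP| = 37.8 and P on the −x side, so P = (-37.80, 0.000). Tangency of A1 to JP means the radius EP is perpendicular to JP, so E = P + (0, -12.6) = (-37.80, -12.60). On A1, P sits at bearing 90° from E; a 90° counterclockwise sweep puts N at bearing 180°, so N = E + 12.6·(cos 180°, sin 180°) = (-50.40, -12.60). Tangency of A1 to NG means the radius EN is perpendicular to NG, so NG runs along (−sin 180°, cos 180°); with |NG| = 30.3, G = (-50.40, -42.90). Then |PG| = |G − P| = 44.71.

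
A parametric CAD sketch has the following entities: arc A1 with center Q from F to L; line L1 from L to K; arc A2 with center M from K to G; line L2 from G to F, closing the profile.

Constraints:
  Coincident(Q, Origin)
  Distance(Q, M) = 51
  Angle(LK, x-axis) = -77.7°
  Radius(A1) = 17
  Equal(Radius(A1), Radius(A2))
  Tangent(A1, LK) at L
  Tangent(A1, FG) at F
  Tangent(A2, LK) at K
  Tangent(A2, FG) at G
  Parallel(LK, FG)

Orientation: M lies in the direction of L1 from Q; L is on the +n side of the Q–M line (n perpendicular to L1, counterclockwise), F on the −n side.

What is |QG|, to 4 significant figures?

53.76

Tangency of A1 to both parallel lines with radius 17.0 puts L and F at Q ± 17.0·n: L = (16.61, 3.622), F = (-16.61, -3.622). Equal radii place K and G the same way about M: K = M + 17.0·n = (27.47, -46.21), G = M − 17.0·n = (-5.745, -53.45). Then |QG| = |G − Q| = 53.76.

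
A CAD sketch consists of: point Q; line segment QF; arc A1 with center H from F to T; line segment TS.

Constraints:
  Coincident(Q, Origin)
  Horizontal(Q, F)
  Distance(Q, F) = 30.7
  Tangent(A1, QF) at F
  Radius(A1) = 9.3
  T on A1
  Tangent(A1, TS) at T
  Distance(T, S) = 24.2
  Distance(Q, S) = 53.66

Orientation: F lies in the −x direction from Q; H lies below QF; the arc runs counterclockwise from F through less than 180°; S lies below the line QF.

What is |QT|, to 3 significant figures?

40.7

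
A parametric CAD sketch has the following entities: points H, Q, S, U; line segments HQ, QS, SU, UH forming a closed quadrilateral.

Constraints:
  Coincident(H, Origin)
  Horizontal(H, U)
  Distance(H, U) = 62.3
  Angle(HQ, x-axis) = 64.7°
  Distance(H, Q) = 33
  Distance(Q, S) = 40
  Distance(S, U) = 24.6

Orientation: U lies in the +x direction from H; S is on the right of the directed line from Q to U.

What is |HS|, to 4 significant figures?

37.89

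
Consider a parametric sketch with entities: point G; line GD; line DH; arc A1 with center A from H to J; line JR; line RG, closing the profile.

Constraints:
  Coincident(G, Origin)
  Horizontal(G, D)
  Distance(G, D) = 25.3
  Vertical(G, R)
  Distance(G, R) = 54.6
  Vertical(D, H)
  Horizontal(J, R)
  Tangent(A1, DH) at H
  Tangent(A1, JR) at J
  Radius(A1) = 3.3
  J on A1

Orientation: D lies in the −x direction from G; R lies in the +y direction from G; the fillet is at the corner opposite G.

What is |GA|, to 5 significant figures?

55.818

G is at the origin; GD is horizontal with |GD| = 25.3 and D on the −x side, so D = (-25.300, 0.0000). GR is vertical with |GR| = 54.6 and R on the +y side, so R = (0.0000, 54.600). The virtual corner opposite G is at (-25.300, 54.600). Since A1 is tangent to DH there, AH ⟂ DH and the tangent condition forces AJ to be normal to JR, with radius 3.3, so the center A sits 3.3 in from both sides at A = (-22.000, 51.300). Then |GA| = |A − G| = 55.818.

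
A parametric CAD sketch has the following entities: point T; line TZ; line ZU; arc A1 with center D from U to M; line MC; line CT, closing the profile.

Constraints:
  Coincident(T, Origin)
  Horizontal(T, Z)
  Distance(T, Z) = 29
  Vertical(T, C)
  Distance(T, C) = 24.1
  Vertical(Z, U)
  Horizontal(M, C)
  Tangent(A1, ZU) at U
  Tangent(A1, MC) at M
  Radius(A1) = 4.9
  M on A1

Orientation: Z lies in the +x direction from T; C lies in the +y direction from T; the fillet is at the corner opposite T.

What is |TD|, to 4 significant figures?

30.81

T is at the origin; TZ is horizontal with |TZ| = 29.0 and Z on the +x side, so Z = (29.00, 0.000). T and C share the same x with |TC| = 24.1 and C on the +y side, so C = (0.000, 24.10). The virtual corner opposite T is at (29.00, 24.10). Tangency of A1 to ZU means the radius DU is perpendicular to ZU and since A1 is tangent to MC there, DM ⟂ MC, with radius 4.9, so the center D sits 4.9 in from both sides at D = (24.10, 19.20). Then |TD| = |D − T| = 30.81.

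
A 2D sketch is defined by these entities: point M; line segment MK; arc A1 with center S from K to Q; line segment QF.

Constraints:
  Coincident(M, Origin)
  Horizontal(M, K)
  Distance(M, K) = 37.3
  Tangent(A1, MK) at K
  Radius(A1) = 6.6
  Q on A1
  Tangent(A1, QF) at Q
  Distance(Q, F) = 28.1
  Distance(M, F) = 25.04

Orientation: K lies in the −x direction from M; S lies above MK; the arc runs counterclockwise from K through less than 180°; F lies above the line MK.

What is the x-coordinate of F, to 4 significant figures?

-12.65

M is at the origin; MK is horizontal with |MK| = 37.3 and K on the −x side, so K = (-37.30, 0.000). Since A1 is tangent to MK there, SK ⟂ MK, so S = K + (0, 6.6) = (-37.30, 6.600). Since SQ ⟂ QF (tangency), |SF| = √(6.6² + 28.1²) = 28.86 regardless of where Q sits on A1. So F lies on both circle(M, 25.04) and circle(S, 28.86); the above-MK intersection is F = (-12.65, 21.61). Q is the foot of the tangent from F: Q = (-32.67, 1.897).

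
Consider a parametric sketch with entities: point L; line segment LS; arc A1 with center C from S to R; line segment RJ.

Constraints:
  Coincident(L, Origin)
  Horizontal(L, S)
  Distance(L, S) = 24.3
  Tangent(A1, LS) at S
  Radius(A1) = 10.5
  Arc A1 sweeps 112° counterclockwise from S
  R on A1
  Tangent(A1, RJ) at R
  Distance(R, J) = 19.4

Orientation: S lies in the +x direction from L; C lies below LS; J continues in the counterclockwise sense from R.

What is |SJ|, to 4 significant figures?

32.51

L is at the origin; L and S share the same y with |LS| = 24.3 and S on the +x side, so S = (24.30, 0.000). The tangent condition forces CS to be normal to LS, so C = S + (0, -10.5) = (24.30, -10.50). On A1, S sits at bearing 90° from C; a 112° counterclockwise sweep puts R at bearing 202°, so R = C + 10.5·(cos 202°, sin 202°) = (14.56, -14.43). Since A1 is tangent to RJ there, CR ⟂ RJ, so RJ runs along (−sin 202°, cos 202°); with |RJ| = 19.4, J = (21.83, -32.42). Then |SJ| = |J − S| = 32.51.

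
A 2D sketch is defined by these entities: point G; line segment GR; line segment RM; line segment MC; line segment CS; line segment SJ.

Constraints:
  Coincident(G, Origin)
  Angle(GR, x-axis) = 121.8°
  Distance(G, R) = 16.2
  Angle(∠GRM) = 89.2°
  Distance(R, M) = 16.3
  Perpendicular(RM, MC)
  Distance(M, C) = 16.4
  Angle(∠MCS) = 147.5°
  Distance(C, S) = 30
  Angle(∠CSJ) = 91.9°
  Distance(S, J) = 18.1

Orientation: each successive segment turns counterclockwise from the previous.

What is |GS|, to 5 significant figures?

25.503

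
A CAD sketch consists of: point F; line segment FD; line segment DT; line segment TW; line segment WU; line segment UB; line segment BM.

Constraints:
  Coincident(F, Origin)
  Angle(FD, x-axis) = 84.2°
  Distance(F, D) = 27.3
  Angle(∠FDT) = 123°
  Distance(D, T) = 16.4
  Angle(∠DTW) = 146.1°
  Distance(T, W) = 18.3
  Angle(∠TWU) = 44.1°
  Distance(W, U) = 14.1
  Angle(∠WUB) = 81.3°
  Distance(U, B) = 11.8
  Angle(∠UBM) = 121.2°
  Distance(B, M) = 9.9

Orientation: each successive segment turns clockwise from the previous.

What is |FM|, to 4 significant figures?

48.95

F is at the origin; FD runs at 84.2° with length 27.3, so D = (2.759, 27.16). ∠FDT = 123.0° gives DT at 27.20° from the x-axis; with |DT| = 16.4, T = (17.35, 34.66). ∠DTW = 146.1° gives TW at -6.700° from the x-axis; with |TW| = 18.3, W = (35.52, 32.52). ∠TWU = 44.1° gives WU at -142.6° from the x-axis; with |WU| = 14.1, U = (24.32, 23.96). ∠WUB = 81.3° gives UB at 118.7° from the x-axis; with |UB| = 11.8, B = (18.65, 34.31). ∠UBM = 121.2° gives BM at 59.90° from the x-axis; with |BM| = 9.9, M = (23.62, 42.87). Then |FM| = |M − F| = 48.95.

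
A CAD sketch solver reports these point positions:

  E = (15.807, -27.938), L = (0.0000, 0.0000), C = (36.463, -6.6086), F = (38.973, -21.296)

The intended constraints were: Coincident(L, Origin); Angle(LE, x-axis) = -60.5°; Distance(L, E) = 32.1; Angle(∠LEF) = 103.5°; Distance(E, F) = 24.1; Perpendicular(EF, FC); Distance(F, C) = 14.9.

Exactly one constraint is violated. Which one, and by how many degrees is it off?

Perpendicular(EF, FC) — off by 6.30°.

L = (0.00, 0.00) ✓; LE at -60.50° ✓; |LE| = 32.10 ✓; ∠LEF = 103.5° ✓; |EF| = 24.10 ✓; ∠(EF, FC) = 83.70° ✗; |FC| = 14.90 ✓.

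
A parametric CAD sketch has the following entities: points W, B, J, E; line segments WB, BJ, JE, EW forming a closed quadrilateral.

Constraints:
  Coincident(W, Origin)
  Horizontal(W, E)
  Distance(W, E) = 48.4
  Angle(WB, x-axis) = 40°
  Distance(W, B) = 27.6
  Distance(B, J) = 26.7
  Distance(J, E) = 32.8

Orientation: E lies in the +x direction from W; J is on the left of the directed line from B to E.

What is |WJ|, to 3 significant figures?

54.2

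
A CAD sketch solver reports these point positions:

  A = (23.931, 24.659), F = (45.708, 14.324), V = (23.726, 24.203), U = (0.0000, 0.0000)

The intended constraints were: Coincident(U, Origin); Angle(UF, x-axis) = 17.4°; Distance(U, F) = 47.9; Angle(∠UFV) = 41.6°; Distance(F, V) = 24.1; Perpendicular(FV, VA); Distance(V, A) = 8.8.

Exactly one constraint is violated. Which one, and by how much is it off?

Distance(V, A) = 8.8 — off by 8.30.

U = (0.00, 0.00) ✓; UF at 17.40° ✓; |UF| = 47.90 ✓; ∠UFV = 41.60° ✓; |FV| = 24.10 ✓; ∠(FV, VA) = 90.01° ✓; |VA| = 0.5000 ✗.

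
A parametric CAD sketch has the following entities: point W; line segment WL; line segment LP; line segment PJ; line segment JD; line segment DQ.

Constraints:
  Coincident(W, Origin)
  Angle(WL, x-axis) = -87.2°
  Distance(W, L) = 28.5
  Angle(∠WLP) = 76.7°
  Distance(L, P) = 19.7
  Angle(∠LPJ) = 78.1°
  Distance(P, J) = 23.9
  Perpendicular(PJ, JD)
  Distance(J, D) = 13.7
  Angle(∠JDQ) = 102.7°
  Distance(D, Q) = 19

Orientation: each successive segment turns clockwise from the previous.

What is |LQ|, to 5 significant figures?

1.9120

PJ ⟂ JD, so JD runs at -22.400°; with |JD| = 13.7, D = (3.7960, -7.9999). ∠JDQ = 102.7° gives DQ at -99.700° from the x-axis; with |DQ| = 19.0, Q = (0.59466, -26.728). Then |LQ| = |Q − L| = 1.9120.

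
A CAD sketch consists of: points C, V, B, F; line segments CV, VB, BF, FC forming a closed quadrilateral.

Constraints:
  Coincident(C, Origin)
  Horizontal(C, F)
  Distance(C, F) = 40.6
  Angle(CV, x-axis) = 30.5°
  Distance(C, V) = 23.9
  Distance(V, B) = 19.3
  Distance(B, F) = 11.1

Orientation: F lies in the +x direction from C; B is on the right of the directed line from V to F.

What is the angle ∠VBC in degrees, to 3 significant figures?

51.0°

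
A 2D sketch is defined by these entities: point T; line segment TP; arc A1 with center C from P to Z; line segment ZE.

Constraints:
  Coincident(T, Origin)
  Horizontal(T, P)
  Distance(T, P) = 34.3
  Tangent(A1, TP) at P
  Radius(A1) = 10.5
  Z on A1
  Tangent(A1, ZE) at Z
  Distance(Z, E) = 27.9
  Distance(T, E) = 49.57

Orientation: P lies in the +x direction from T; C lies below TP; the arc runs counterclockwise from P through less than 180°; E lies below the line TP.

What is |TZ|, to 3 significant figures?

27.1

T is at the origin; TP is horizontal with |TP| = 34.3 and P on the +x side, so P = (34.3, 0.00). A1 meets TP tangentially, so CP is at right angles to TP, so C = P + (0, -10.5) = (34.3, -10.5). Since CZ ⟂ ZE (tangency), |CE| = √(10.5² + 27.9²) = 29.8 regardless of where Z sits on A1. So E lies on both circle(T, 49.57) and circle(C, 29.8); the below-TP intersection is E = (29.4, -39.9). Z is the foot of the tangent from E: Z = (24.0, -12.5).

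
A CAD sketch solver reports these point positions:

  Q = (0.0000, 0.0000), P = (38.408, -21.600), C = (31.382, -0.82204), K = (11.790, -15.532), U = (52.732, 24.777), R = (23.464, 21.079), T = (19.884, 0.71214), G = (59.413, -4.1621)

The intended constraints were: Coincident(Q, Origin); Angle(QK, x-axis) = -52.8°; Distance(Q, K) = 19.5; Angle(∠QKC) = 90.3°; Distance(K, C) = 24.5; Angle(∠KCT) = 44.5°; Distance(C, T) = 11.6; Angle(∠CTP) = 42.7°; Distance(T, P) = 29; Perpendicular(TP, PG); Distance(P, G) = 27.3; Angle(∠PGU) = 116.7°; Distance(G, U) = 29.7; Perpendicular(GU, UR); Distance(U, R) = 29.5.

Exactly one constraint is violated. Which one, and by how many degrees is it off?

Perpendicular(GU, UR) — off by 5.80°.

Q = (0.00, 0.00) ✓; QK at -52.80° ✓; |QK| = 19.50 ✓; ∠QKC = 90.30° ✓; |KC| = 24.50 ✓; ∠KCT = 44.50° ✓; |CT| = 11.60 ✓; ∠CTP = 42.70° ✓; |TP| = 29.00 ✓; ∠(TP, PG) = 90.00° ✓; |PG| = 27.30 ✓; ∠PGU = 116.7° ✓; |GU| = 29.70 ✓; ∠(GU, UR) = 84.20° ✗; |UR| = 29.50 ✓.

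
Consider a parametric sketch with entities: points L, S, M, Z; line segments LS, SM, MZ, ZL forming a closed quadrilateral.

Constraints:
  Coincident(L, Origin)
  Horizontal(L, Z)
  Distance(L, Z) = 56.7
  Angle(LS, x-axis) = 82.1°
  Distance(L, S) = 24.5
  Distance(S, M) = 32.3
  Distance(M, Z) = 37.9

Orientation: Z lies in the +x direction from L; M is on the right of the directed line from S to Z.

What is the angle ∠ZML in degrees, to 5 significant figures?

162.10°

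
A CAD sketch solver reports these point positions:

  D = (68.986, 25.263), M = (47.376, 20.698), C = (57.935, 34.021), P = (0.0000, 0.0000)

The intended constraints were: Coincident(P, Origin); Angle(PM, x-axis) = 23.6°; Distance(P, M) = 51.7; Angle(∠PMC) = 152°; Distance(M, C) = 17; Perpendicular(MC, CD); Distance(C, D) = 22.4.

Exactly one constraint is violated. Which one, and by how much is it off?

Distance(C, D) = 22.4 — off by 8.30.

P = (0.00, 0.00) ✓; PM at 23.60° ✓; |PM| = 51.70 ✓; ∠PMC = 152.0° ✓; |MC| = 17.00 ✓; ∠(MC, CD) = 90.00° ✓; |CD| = 14.10 ✗.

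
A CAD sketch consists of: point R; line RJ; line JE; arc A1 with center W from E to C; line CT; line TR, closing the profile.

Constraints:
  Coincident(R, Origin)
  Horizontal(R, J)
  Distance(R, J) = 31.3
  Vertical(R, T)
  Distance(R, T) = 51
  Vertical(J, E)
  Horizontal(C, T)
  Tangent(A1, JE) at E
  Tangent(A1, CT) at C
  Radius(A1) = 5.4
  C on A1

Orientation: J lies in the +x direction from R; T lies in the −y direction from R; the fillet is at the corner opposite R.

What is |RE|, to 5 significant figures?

55.309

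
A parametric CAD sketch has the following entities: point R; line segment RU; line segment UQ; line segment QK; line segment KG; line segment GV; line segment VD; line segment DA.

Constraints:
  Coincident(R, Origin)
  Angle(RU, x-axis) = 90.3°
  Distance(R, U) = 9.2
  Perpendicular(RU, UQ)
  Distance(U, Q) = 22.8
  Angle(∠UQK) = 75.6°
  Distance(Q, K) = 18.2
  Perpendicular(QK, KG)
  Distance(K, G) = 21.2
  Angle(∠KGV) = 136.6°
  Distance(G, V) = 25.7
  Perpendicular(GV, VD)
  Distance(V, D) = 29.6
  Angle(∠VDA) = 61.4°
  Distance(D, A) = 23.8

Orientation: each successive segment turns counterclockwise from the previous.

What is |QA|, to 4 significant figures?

12.29

R is at the origin; RU runs at 90.3° with length 9.2, so U = (-0.04817, 9.200). RU is perpendicular to UQ, so UQ runs at -179.7°; with |UQ| = 22.8, Q = (-22.85, 9.080). ∠UQK = 75.6° gives QK at -75.30° from the x-axis; with |QK| = 18.2, K = (-18.23, -8.524). QK is perpendicular to KG, so KG runs at 14.70°; with |KG| = 21.2, G = (2.277, -3.144). ∠KGV = 136.6° gives GV at 58.10° from the x-axis; with |GV| = 25.7, V = (15.86, 18.67). The perpendicularity gives VD at right angles to GV, so VD runs at 148.1°; with |VD| = 29.6, D = (-9.272, 34.32). ∠VDA = 61.4° gives DA at -93.30° from the x-axis; with |DA| = 23.8, A = (-10.64, 10.56). Then |QA| = |A − Q| = 12.29.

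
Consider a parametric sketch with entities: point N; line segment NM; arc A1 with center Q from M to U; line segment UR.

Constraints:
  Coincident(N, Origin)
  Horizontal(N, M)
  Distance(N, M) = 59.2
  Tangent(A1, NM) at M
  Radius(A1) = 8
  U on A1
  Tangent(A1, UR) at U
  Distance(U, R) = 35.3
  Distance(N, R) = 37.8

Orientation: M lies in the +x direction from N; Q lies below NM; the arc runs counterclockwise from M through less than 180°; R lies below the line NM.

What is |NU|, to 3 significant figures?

53.9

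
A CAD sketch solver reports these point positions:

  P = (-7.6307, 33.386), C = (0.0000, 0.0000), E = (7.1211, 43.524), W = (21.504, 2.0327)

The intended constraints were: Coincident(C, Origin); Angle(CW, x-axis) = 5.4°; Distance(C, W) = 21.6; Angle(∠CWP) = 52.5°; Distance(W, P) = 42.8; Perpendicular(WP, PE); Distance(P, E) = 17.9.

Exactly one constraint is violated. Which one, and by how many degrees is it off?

Perpendicular(WP, PE) — off by 8.40°.

C = (0.00, 0.00) ✓; CW at 5.400° ✓; |CW| = 21.60 ✓; ∠CWP = 52.50° ✓; |WP| = 42.80 ✓; ∠(WP, PE) = 98.40° ✗; |PE| = 17.90 ✓.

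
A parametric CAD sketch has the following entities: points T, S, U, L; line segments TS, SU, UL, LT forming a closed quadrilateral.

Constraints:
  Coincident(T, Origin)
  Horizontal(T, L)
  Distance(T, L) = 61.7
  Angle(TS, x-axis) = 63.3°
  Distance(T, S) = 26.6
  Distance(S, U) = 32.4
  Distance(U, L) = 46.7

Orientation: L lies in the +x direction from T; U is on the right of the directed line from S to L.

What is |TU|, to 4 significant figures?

17.87

Checks: |SU| = 32.40 ✓; |UL| = 46.70 ✓.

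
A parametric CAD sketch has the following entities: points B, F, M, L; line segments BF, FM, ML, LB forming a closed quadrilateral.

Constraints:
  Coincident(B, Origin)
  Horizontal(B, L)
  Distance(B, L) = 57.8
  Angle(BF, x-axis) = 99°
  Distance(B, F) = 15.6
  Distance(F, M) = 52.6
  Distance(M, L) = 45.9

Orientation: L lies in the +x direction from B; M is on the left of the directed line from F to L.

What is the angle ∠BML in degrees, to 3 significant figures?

64.2°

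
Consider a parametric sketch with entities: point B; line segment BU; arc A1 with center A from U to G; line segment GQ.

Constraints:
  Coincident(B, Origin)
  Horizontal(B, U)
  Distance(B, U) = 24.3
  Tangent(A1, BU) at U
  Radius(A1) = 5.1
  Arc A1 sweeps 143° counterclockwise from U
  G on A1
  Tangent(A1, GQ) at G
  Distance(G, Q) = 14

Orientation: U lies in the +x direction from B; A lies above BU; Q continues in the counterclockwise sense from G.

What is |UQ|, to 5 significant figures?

19.378

B is at the origin; BU is horizontal with |BU| = 24.3 and U on the +x side, so U = (24.300, 0.0000). Tangency of A1 to BU means the radius AU is perpendicular to BU, so A = U + (0, 5.1) = (24.300, 5.1000). On A1, U sits at bearing -90° from A; a 143° counterclockwise sweep puts G at bearing 53°, so G = A + 5.1·(cos 53°, sin 53°) = (27.369, 9.1730). Since A1 is tangent to GQ there, AG ⟂ GQ, so GQ runs along (−sin 53°, cos 53°); with |GQ| = 14.0, Q = (16.188, 17.598). Then |UQ| = |Q − U| = 19.378.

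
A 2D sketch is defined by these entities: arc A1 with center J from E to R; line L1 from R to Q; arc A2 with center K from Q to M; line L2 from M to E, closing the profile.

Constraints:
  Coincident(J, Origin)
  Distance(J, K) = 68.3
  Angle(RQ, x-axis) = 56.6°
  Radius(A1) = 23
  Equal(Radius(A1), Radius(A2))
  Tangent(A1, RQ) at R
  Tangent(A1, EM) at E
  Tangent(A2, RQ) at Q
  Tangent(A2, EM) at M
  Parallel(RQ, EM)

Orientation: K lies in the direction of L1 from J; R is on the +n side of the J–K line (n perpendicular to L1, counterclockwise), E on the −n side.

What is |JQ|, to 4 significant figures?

72.07

Tangency of A1 to both parallel lines with radius 23.0 puts R and E at J ± 23.0·n: R = (-19.20, 12.66), E = (19.20, -12.66). Equal radii place Q and M the same way about K: Q = K + 23.0·n = (18.40, 69.68), M = K − 23.0·n = (56.80, 44.36). Then |JQ| = |Q − J| = 72.07.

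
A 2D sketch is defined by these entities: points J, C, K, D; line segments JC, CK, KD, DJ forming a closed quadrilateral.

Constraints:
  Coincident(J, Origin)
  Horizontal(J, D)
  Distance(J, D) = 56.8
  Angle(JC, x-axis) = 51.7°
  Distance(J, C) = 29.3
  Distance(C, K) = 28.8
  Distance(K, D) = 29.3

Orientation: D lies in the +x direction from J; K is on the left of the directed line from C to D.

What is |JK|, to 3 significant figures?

54.1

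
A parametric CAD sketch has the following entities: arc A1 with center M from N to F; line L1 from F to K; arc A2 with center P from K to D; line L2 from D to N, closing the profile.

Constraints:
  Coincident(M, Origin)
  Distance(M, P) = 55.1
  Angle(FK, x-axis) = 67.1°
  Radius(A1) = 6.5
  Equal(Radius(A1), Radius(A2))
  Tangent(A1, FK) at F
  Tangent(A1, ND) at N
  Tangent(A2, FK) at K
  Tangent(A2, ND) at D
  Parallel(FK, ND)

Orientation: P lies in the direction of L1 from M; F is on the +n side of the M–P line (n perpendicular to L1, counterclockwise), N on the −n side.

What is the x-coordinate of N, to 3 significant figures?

5.99

M is at the origin and P lies 55.1 along u from M, so P = 55.1·u = (21.4, 50.8). Tangency of A1 to both parallel lines with radius 6.5 puts F and N at M ± 6.5·n: F = (-5.99, 2.53), N = (5.99, -2.53). So N.x = 5.99.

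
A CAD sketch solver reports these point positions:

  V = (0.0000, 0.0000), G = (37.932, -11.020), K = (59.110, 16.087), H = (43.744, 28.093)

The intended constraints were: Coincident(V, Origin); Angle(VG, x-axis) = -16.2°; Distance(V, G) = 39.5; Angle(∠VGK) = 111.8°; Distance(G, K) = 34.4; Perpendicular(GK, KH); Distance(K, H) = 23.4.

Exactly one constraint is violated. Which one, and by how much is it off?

Distance(K, H) = 23.4 — off by 3.90.

V = (0.00, 0.00) ✓; VG at -16.20° ✓; |VG| = 39.50 ✓; ∠VGK = 111.8° ✓; |GK| = 34.40 ✓; ∠(GK, KH) = 90.00° ✓; |KH| = 19.50 ✗.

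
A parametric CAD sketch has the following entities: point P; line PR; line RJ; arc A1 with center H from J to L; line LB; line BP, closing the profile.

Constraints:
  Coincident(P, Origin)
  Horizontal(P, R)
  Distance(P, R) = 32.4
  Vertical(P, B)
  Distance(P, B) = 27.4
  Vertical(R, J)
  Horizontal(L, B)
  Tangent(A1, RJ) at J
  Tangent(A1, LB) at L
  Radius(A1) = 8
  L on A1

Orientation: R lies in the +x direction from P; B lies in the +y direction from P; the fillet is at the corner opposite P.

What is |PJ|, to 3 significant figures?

37.8

The virtual corner opposite P is at (32.4, 27.4). Tangency of A1 to RJ means the radius HJ is perpendicular to RJ and since A1 is tangent to LB there, HL ⟂ LB, with radius 8.0, so the center H sits 8.0 in from both sides at H = (24.4, 19.4). That places the tangent points at J = (32.4, 19.4) on RJ and L = (24.4, 27.4) on LB. Then |PJ| = |J − P| = 37.8.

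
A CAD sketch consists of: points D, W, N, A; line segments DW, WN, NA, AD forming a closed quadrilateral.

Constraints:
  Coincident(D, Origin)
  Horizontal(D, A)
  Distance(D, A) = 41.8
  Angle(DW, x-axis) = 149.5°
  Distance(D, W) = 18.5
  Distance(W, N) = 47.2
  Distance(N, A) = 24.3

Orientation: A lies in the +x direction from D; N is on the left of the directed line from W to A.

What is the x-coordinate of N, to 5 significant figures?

29.779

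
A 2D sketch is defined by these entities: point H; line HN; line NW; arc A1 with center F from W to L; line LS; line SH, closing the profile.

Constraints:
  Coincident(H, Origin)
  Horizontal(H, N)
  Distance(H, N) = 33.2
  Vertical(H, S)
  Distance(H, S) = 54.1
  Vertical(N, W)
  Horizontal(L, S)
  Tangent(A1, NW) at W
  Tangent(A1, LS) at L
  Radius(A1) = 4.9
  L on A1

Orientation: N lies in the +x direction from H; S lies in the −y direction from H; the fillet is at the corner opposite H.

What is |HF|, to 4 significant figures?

56.76

H is at the origin; H and N share the same y with |HN| = 33.2 and N on the +x side, so N = (33.20, 0.000). H and S share the same x with |HS| = 54.1 and S on the −y side, so S = (0.000, -54.10). The virtual corner opposite H is at (33.20, -54.10). Tangency of A1 to NW means the radius FW is perpendicular to NW and tangency of A1 to LS means the radius FL is perpendicular to LS, with radius 4.9, so the center F sits 4.9 in from both sides at F = (28.30, -49.20). Then |HF| = |F − H| = 56.76.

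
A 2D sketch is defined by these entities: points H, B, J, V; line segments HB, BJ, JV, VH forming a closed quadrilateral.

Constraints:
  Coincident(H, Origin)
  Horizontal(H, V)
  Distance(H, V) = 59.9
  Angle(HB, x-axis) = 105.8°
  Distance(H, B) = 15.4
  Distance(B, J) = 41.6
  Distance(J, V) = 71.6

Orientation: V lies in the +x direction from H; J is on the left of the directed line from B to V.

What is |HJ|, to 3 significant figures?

54.5

H is at the origin; HV is horizontal with |HV| = 59.9 and V in +x, so V = (59.9, 0). HB runs at 105.8° with |HB| = 15.4, so B = (-4.19, 14.8). J is determined by |BJ| = 41.6 and |JV| = 71.6 together: it lies at the intersection of circle(B, 41.6) and circle(V, 71.6). With |BV| = 65.8, the foot of the radical line on BV is 7.08 from B and the perpendicular offset is √(41.6² − 7.08²) = 41.0. Taking the left-of-BV solution: J = (11.9, 53.2).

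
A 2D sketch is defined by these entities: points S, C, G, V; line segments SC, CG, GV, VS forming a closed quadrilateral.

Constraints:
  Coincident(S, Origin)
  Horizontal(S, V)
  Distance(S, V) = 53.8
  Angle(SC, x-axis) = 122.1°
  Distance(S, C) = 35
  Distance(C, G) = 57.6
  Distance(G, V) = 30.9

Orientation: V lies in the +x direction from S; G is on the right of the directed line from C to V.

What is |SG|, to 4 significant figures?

25.79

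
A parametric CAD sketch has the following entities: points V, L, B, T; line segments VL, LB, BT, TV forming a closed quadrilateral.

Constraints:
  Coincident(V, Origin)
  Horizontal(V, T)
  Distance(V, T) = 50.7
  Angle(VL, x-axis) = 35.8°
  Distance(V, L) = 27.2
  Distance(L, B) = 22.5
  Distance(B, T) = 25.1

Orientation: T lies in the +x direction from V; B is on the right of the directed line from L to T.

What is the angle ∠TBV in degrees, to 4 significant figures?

152.6°

Checks: |LB| = 22.50 ✓; |BT| = 25.10 ✓.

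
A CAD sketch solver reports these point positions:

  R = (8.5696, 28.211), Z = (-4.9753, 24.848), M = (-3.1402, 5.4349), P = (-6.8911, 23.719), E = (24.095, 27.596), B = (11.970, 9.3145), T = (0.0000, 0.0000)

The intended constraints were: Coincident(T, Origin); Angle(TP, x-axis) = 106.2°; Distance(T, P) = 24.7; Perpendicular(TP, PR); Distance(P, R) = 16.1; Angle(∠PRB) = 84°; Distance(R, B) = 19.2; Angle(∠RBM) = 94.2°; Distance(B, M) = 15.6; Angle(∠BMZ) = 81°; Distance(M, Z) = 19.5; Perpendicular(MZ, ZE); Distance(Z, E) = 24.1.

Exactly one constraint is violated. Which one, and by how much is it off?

Distance(Z, E) = 24.1 — off by 5.10.

T = (0.00, 0.00) ✓; TP at 106.2° ✓; |TP| = 24.70 ✓; ∠(TP, PR) = 90.00° ✓; |PR| = 16.10 ✓; ∠PRB = 84.00° ✓; |RB| = 19.20 ✓; ∠RBM = 94.20° ✓; |BM| = 15.60 ✓; ∠BMZ = 81.00° ✓; |MZ| = 19.50 ✓; ∠(MZ, ZE) = 90.00° ✓; |ZE| = 29.20 ✗.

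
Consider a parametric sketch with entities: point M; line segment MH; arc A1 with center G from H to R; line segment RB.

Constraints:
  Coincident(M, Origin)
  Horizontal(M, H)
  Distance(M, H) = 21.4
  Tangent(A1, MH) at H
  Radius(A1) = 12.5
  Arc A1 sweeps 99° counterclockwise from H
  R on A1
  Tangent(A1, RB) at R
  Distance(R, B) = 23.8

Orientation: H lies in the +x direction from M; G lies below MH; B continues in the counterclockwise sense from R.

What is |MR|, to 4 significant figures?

17.06

M is at the origin; M and H share the same y with |MH| = 21.4 and H on the +x side, so H = (21.40, 0.000). Since A1 is tangent to MH there, GH ⟂ MH, so G = H + (0, -12.5) = (21.40, -12.50). On A1, H sits at bearing 90° from G; a 99° counterclockwise sweep puts R at bearing 189°, so R = G + 12.5·(cos 189°, sin 189°) = (9.054, -14.46). Then |MR| = |R − M| = 17.06.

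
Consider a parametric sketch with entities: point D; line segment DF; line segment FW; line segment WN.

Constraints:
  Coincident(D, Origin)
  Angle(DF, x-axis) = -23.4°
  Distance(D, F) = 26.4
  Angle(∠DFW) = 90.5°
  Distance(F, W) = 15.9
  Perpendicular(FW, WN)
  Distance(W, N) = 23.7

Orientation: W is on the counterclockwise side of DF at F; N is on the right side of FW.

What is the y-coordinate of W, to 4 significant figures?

4.052

D is at the origin; DF runs at -23.4° with length 26.4, so F = 26.4·(cos -23.4°, sin -23.4°) = (24.23, -10.48). ∠DFW = 90.5°, so FW runs at -23.4° + (180° − 90.5°) = 66.10° from the x-axis; with |FW| = 15.9, W = F + 15.9·(cos 66.10°, sin 66.10°) = (30.67, 4.052). So W.y = 4.052.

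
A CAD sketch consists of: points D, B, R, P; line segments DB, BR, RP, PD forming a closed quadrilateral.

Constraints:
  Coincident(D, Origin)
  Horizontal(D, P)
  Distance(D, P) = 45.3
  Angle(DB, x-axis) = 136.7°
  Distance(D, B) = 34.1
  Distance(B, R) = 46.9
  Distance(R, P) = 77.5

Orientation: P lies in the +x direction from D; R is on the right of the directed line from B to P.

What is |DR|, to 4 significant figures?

36.92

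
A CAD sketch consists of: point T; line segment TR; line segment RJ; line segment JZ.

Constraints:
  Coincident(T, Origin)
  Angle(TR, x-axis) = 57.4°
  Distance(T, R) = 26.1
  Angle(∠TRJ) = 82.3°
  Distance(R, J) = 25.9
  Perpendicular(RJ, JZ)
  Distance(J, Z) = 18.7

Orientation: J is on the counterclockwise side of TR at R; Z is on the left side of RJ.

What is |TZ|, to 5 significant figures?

23.521

∠TRJ = 82.3°, so RJ runs at 57.4° + (180° − 82.3°) = 155.10° from the x-axis; with |RJ| = 25.9, J = R + 25.9·(cos 155.10°, sin 155.10°) = (-9.4305, 32.893). The perpendicularity gives JZ at right angles to RJ; with |JZ| = 18.7 on the left of RJ, Z = J + 18.7·(-0.42104, -0.90704) = (-17.304, 15.931). Then |TZ| = |Z − T| = 23.521.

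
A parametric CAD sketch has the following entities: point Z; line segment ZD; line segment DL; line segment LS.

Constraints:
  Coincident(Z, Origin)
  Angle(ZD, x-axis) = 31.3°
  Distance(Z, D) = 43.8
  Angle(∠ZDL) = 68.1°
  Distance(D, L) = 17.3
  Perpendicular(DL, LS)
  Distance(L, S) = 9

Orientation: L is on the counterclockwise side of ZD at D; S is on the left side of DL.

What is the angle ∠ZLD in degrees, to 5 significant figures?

88.642°

Z is at the origin; ZD runs at 31.3° with length 43.8, so D = 43.8·(cos 31.3°, sin 31.3°) = (37.425, 22.755). ∠ZDL = 68.1°, so DL runs at 31.3° + (180° − 68.1°) = 143.20° from the x-axis; with |DL| = 17.3, L = D + 17.3·(cos 143.20°, sin 143.20°) = (23.573, 33.118). Then cos ∠ZLD = LZ·LD / (|LZ||LD|), giving 88.642°.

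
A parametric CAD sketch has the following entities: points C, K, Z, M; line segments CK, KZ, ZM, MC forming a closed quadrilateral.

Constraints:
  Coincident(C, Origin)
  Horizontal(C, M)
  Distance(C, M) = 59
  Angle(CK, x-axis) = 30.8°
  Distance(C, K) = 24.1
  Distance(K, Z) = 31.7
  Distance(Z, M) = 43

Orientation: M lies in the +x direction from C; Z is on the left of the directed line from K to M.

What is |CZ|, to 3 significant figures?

54.6

Checks: |KZ| = 31.70 ✓; |ZM| = 43.00 ✓.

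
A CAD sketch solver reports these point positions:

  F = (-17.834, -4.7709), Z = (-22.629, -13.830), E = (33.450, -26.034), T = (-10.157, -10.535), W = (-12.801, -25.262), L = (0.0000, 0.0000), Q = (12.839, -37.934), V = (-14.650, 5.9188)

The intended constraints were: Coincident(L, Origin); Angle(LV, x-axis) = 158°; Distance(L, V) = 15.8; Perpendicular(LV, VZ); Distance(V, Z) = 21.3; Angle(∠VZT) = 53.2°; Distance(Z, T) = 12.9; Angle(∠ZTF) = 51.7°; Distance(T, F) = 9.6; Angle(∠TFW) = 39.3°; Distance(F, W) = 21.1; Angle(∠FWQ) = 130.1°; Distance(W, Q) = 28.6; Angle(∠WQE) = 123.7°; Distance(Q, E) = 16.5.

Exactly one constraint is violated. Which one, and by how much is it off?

Distance(Q, E) = 16.5 — off by 7.30.

L = (0.00, 0.00) ✓; LV at 158.0° ✓; |LV| = 15.80 ✓; ∠(LV, VZ) = 90.00° ✓; |VZ| = 21.30 ✓; ∠VZT = 53.20° ✓; |ZT| = 12.90 ✓; ∠ZTF = 51.70° ✓; |TF| = 9.600 ✓; ∠TFW = 39.30° ✓; |FW| = 21.10 ✓; ∠FWQ = 130.1° ✓; |WQ| = 28.60 ✓; ∠WQE = 123.7° ✓; |QE| = 23.80 ✗.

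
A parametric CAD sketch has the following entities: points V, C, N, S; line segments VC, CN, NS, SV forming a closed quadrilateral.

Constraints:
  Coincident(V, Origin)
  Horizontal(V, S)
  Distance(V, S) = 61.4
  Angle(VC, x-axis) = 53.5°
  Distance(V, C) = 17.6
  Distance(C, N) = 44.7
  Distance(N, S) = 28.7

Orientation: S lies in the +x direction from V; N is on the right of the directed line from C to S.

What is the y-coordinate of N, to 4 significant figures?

-19.28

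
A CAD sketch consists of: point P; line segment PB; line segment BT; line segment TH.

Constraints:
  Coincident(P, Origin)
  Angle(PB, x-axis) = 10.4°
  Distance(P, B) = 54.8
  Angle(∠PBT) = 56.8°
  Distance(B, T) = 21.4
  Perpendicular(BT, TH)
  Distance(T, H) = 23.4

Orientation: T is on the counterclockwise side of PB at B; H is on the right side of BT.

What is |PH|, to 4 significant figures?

69.79

P is at the origin; PB runs at 10.4° with length 54.8, so B = 54.8·(cos 10.4°, sin 10.4°) = (53.90, 9.892). ∠PBT = 56.8°, so BT runs at 10.4° + (180° − 56.8°) = 133.6° from the x-axis; with |BT| = 21.4, T = B + 21.4·(cos 133.6°, sin 133.6°) = (39.14, 25.39). BT ⟂ TH; with |TH| = 23.4 on the right of BT, H = T + 23.4·(0.7242, 0.6896) = (56.09, 41.53). Then |PH| = |H − P| = 69.79.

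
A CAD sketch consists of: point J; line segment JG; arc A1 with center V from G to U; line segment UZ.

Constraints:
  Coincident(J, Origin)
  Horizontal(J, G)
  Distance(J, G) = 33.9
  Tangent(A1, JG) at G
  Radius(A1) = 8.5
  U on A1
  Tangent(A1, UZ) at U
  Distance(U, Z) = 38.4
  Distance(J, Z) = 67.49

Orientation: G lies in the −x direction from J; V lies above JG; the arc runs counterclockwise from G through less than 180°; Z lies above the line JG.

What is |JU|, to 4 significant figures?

30.60

Checks: |VU| = 8.500 ✓; ∠(VU, UZ) = 90.00° ✓; |UZ| = 38.40 ✓; |JZ| = 67.49 ✓.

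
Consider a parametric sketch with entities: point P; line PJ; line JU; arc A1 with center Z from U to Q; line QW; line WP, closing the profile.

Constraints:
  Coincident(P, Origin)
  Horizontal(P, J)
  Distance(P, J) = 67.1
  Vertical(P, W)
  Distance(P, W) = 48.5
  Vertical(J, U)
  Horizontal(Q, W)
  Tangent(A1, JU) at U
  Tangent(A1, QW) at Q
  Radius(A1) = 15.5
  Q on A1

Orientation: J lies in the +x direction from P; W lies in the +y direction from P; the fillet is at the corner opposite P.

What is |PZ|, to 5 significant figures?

61.250

P is at the origin; PJ is horizontal with |PJ| = 67.1 and J on the +x side, so J = (67.100, 0.0000). PW is vertical with |PW| = 48.5 and W on the +y side, so W = (0.0000, 48.500). The virtual corner opposite P is at (67.100, 48.500). Tangency of A1 to JU means the radius ZU is perpendicular to JU and tangency of A1 to QW means the radius ZQ is perpendicular to QW, with radius 15.5, so the center Z sits 15.5 in from both sides at Z = (51.600, 33.000). Then |PZ| = |Z − P| = 61.250.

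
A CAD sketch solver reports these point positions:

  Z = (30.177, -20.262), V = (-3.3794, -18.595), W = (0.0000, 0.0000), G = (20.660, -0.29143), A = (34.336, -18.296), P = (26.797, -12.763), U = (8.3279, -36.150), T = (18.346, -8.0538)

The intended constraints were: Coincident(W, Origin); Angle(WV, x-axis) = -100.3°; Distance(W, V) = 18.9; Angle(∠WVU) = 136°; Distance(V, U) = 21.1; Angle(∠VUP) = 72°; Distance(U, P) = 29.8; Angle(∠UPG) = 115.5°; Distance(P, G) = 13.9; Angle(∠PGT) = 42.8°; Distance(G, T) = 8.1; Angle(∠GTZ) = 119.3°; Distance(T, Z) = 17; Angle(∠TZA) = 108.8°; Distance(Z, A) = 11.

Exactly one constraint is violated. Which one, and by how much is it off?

Distance(Z, A) = 11 — off by 6.40.

W = (0.00, 0.00) ✓; WV at -100.3° ✓; |WV| = 18.90 ✓; ∠WVU = 136.0° ✓; |VU| = 21.10 ✓; ∠VUP = 72.00° ✓; |UP| = 29.80 ✓; ∠UPG = 115.5° ✓; |PG| = 13.90 ✓; ∠PGT = 42.80° ✓; |GT| = 8.100 ✓; ∠GTZ = 119.3° ✓; |TZ| = 17.00 ✓; ∠TZA = 108.8° ✓; |ZA| = 4.600 ✗.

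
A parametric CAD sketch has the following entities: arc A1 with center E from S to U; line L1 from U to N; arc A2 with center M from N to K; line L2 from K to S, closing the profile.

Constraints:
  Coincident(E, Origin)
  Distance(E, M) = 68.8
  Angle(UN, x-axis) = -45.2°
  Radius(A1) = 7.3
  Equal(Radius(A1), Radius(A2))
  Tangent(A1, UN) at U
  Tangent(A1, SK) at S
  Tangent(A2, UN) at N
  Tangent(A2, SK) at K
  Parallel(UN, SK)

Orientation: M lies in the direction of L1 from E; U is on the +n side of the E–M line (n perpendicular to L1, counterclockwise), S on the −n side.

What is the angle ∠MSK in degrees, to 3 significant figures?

6.06°

The slot axis is L1's direction at -45.2°, so u = (cos -45.2°, sin -45.2°) = (0.705, -0.710) and n = (−sin -45.2°, cos -45.2°) = (0.710, 0.705). E is at the origin and M lies 68.8 along u from E, so M = 68.8·u = (48.5, -48.8). Tangency of A1 to both parallel lines with radius 7.3 puts U and S at E ± 7.3·n: U = (5.18, 5.14), S = (-5.18, -5.14). Equal radii place N and K the same way about M: N = M + 7.3·n = (53.7, -43.7), K = M − 7.3·n = (43.3, -54.0). Then cos ∠MSK = SM·SK / (|SM||SK|), giving 6.06°.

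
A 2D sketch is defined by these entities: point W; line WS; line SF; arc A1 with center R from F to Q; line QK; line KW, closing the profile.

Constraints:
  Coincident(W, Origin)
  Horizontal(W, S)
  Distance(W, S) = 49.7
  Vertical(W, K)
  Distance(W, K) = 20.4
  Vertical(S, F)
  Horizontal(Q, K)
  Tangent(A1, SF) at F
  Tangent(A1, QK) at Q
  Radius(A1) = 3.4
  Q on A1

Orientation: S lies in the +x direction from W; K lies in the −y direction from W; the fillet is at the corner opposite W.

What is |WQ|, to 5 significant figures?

50.595

W is at the origin; WS is horizontal with |WS| = 49.7 and S on the +x side, so S = (49.700, 0.0000). WK is vertical with |WK| = 20.4 and K on the −y side, so K = (0.0000, -20.400). The virtual corner opposite W is at (49.700, -20.400). The tangent condition forces RF to be normal to SF and the tangent condition forces RQ to be normal to QK, with radius 3.4, so the center R sits 3.4 in from both sides at R = (46.300, -17.000). That places the tangent points at F = (49.700, -17.000) on SF and Q = (46.300, -20.400) on QK. Then |WQ| = |Q − W| = 50.595.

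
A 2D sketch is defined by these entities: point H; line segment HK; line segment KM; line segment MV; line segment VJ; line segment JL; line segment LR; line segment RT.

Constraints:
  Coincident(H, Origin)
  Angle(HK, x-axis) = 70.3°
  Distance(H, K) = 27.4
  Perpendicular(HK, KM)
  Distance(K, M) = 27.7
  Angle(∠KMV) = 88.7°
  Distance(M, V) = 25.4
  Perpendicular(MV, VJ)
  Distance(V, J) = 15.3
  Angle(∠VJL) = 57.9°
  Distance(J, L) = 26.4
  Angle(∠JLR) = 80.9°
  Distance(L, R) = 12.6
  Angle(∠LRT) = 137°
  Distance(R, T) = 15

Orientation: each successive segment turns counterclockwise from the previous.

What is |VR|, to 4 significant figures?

16.29

∠VJL = 57.9° gives JL at 103.7° from the x-axis; with |JL| = 26.4, L = (-16.59, 31.85). ∠JLR = 80.9° gives LR at -157.2° from the x-axis; with |LR| = 12.6, R = (-28.21, 26.97). Then |VR| = |R − V| = 16.29.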